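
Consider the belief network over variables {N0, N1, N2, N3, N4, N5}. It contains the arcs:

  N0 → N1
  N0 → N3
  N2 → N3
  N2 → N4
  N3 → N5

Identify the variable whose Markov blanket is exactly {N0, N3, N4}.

The target node must have every member of {N0, N3, N4} as a parent, child, or co-parent, and no others.
Parents of N2: none; children: N3, N4; co-parents: N0.
These exactly cover the given set, so the node is N2.

N2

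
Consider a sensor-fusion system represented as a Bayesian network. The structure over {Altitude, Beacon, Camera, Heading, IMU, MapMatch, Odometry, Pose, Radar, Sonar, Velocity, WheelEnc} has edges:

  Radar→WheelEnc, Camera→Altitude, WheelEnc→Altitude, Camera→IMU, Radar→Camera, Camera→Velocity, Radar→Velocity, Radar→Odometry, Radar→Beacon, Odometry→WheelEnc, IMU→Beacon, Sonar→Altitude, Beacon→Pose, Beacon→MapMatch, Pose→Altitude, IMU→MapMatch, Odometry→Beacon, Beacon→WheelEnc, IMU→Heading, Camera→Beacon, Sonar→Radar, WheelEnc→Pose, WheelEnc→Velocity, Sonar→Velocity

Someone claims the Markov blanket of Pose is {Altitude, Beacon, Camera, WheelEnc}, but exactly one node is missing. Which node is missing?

A node's Markov blanket = Pa ∪ Ch ∪ (parents of Ch other than the node itself).
Pose's parents: Beacon, WheelEnc.
Pose has child Altitude.
Co-parents of Pose (other parents of its children):
  parents(Altitude) \ {Pose} = {Camera, Sonar, WheelEnc}.
MB(Pose) = {Altitude, Beacon, Camera, Sonar, WheelEnc}.
Comparing with the claimed set, Sonar is missing.

Sonar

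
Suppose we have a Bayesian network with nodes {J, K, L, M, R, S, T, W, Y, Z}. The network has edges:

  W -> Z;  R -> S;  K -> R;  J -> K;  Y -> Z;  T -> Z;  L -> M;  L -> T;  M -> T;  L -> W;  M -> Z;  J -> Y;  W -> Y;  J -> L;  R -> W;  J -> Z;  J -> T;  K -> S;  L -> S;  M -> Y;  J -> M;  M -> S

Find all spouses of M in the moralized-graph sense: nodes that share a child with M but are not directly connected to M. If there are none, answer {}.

{K, R, W}

Children of M: S, T, Y, Z.
  S: K, L, R
  T: J, L
  Y: J, W
  Z: J, T, W, Y
Excluding nodes already adjacent to M (J, L, S, T, Y, Z), the co-parent-only contribution is {K, R, W}.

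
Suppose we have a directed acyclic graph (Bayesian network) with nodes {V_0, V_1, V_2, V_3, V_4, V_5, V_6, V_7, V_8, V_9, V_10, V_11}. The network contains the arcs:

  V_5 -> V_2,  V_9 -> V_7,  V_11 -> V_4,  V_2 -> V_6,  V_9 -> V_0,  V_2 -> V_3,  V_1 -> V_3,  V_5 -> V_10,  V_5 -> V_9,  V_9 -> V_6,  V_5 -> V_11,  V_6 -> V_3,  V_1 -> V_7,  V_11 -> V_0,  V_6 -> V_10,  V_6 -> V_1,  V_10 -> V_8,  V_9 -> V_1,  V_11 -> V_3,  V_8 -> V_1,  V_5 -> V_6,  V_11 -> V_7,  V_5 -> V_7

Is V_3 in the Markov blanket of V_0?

V_0's parents: V_9, V_11.
V_0's children: none.
V_0 has no children, so there are no co-parents.
MB(V_0) = {V_9, V_11}; V_3 is not in this set.

No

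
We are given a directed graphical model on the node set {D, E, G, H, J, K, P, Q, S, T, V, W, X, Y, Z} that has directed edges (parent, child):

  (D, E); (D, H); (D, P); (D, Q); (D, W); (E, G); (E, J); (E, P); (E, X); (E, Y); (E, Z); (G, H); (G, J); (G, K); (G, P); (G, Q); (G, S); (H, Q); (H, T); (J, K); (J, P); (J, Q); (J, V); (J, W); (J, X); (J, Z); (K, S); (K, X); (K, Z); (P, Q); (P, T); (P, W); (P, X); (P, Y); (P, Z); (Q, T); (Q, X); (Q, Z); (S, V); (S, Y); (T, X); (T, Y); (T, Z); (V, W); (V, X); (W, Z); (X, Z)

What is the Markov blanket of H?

The Markov blanket of a node is its parents, its children, and the other parents of its children.
H has parents D, G.
Ch(H) = {Q, T}.
Co-parents of H (other parents of its children):
  Q: D, G, J, P
  T: P, Q
Taking the union gives {D, G, J, P, Q, T}.

{D, G, J, P, Q, T}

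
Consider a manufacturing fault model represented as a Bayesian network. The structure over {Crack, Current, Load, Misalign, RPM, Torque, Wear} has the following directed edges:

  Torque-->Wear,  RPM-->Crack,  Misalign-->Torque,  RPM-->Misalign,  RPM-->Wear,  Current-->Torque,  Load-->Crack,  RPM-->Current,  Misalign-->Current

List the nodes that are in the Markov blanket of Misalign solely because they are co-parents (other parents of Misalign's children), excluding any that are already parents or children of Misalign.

Children of Misalign: Current, Torque.
  Current also has parent RPM.
  Torque also has parent Current.
Excluding nodes already adjacent to Misalign (Current, RPM, Torque), the co-parent-only contribution is {}.

{}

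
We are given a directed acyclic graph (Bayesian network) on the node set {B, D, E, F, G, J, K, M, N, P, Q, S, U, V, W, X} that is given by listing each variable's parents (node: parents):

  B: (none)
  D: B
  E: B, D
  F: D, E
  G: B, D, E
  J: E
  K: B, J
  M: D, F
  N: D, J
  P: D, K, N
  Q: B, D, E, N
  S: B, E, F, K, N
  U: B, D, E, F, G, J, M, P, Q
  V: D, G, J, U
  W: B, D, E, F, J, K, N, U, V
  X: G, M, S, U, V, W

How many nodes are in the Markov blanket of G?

13

The Markov blanket of a node is its parents, its children, and the other parents of its children.
G has children U, V, X.
Parents of G: B, D, E.
Parents of each child, excluding G:
  U: B, D, E, F, J, M, P, Q
  V: D, J, U
  X: M, S, U, V, W
MB(G) = {B, D, E, F, J, M, P, Q, S, U, V, W, X}, which has 13 nodes.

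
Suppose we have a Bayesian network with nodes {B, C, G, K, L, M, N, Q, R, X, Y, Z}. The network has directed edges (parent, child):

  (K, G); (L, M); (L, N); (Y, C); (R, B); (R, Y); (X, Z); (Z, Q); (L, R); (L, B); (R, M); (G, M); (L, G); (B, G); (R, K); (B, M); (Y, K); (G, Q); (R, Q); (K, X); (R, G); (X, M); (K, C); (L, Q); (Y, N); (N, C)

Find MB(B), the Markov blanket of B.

{G, K, L, M, R, X}

B's parents: L, R.
Ch(B) = {G, M}.
Other parents of B's children:
  parents(G) \ {B} = {K, L, R}.
  M's other parents are G, L, R, X.
MB(B) = {G, K, L, M, R, X}.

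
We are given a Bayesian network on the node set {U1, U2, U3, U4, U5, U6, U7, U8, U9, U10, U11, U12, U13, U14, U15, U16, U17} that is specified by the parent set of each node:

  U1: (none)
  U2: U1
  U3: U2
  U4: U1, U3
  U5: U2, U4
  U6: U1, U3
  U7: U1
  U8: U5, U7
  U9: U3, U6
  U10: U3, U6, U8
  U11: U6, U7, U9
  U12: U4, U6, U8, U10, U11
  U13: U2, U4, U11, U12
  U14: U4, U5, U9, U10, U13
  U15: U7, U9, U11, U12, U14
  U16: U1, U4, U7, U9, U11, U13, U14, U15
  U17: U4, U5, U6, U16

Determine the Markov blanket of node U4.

The Markov blanket of a node is its parents, its children, and the other parents of its children.
Pa(U4) = {U1, U3}.
Ch(U4) = {U5, U12, U13, U14, U16, U17}.
Co-parents of U4 (other parents of its children):
  U5: U2
  U12: U6, U8, U10, U11
  U13: U2, U11, U12
  U14: U5, U9, U10, U13
  U16: U1, U7, U9, U11, U13, U14, U15
  U17: U5, U6, U16
Taking the union gives {U1, U2, U3, U5, U6, U7, U8, U9, U10, U11, U12, U13, U14, U15, U16, U17}.

{U1, U2, U3, U5, U6, U7, U8, U9, U10, U11, U12, U13, U14, U15, U16, U17}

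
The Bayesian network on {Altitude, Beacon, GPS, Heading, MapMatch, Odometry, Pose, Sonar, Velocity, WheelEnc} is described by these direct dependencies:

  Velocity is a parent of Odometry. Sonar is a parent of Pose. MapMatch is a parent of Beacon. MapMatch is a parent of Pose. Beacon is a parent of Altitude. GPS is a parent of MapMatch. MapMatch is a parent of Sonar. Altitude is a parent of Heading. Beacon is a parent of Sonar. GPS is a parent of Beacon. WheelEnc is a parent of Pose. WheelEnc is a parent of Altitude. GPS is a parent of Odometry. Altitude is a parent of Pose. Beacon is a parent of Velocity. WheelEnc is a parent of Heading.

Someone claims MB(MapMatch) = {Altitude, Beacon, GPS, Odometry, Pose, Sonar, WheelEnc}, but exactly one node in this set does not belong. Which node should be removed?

Children of MapMatch: Beacon, Pose, Sonar.
Parents of MapMatch: GPS.
For each child, the remaining parents (spouses of MapMatch):
  parents(Beacon) \ {MapMatch} = {GPS}.
  Sonar's other parent is Beacon.
  Pose's other parents are Altitude, Sonar, WheelEnc.
MB(MapMatch) = {Altitude, Beacon, GPS, Pose, Sonar, WheelEnc}.
Odometry is neither a parent, child, nor co-parent of MapMatch, so it does not belong.

Odometry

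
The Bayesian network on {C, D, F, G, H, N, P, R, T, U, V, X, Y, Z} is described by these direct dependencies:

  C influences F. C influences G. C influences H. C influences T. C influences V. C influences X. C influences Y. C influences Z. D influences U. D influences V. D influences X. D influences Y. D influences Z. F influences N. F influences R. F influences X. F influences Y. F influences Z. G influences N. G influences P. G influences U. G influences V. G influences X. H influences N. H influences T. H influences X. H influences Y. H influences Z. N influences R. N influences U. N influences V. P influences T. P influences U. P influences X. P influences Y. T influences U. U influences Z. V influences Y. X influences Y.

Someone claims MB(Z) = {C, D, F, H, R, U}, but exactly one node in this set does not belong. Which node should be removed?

R

Recall MB(v) = parents ∪ children ∪ spouses, where spouses are the other parents of v's children.
Children of Z: none.
Parents of Z: C, D, F, H, U.
With no children, Z has no spouses; the co-parent set is empty.
MB(Z) = {C, D, F, H, U}.
R is neither a parent, child, nor co-parent of Z, so it does not belong.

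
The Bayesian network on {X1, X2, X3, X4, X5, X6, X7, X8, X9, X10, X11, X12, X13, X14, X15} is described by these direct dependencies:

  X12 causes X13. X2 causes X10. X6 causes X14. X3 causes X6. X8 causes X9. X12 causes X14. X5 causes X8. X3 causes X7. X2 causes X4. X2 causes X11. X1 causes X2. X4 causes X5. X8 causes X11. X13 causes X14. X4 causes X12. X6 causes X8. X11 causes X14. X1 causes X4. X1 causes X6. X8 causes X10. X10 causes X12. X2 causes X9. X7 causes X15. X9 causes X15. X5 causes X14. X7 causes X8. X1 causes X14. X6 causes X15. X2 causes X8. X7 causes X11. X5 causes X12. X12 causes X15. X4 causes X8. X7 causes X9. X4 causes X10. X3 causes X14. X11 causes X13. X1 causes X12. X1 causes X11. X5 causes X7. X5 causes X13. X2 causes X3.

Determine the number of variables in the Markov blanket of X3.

9

By definition, MB(X3) is built from X3's parents, X3's children, and the co-parents of X3.
Children of X3: X6, X7, X14.
Pa(X3) = {X2}.
Other parents of X3's children:
  parents(X6) \ {X3} = {X1}.
  parents(X7) \ {X3} = {X5}.
  X14's other parents are X1, X5, X6, X11, X12, X13.
MB(X3) = {X1, X2, X5, X6, X7, X11, X12, X13, X14}, which has 9 nodes.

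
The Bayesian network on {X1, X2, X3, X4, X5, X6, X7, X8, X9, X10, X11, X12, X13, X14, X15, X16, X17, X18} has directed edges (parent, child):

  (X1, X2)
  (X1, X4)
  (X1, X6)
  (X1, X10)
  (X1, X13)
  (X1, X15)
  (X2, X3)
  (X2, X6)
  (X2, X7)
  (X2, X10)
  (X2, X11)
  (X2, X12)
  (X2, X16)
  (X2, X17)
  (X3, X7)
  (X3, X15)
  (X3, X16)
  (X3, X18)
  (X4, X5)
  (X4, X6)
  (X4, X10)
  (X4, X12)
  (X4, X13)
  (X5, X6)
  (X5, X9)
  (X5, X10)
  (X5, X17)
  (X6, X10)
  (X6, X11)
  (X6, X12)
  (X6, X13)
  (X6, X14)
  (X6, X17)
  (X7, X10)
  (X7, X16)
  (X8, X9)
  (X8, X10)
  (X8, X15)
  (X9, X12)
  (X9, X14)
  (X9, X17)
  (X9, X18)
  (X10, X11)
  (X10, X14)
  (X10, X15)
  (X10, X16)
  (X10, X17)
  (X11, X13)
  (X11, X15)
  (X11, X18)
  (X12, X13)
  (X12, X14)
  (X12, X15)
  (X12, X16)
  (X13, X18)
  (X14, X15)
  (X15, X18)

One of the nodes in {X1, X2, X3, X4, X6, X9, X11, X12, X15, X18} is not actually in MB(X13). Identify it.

Pa(X13) = {X1, X4, X6, X11, X12}.
X13's children: X18.
For each child, the remaining parents (spouses of X13):
  X18's other parents are X3, X9, X11, X15.
MB(X13) = {X1, X3, X4, X6, X9, X11, X12, X15, X18}.
X2 is neither a parent, child, nor co-parent of X13, so it does not belong.

X2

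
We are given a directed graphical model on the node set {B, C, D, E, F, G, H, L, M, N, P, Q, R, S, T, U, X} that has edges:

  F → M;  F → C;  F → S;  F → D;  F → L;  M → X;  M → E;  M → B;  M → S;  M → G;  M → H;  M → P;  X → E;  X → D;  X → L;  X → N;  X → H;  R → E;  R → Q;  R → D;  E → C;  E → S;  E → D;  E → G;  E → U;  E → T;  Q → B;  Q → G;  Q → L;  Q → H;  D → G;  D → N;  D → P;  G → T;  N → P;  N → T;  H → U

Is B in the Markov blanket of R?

No

By definition, MB(R) is built from R's parents, R's children, and the co-parents of R.
R's children: D, E, Q.
Pa(R) = {}.
For each child, the remaining parents (spouses of R):
  parents(E) \ {R} = {M, X}.
  Q: no additional parents.
  parents(D) \ {R} = {E, F, X}.
MB(R) = {D, E, F, M, Q, X}; B is not in this set.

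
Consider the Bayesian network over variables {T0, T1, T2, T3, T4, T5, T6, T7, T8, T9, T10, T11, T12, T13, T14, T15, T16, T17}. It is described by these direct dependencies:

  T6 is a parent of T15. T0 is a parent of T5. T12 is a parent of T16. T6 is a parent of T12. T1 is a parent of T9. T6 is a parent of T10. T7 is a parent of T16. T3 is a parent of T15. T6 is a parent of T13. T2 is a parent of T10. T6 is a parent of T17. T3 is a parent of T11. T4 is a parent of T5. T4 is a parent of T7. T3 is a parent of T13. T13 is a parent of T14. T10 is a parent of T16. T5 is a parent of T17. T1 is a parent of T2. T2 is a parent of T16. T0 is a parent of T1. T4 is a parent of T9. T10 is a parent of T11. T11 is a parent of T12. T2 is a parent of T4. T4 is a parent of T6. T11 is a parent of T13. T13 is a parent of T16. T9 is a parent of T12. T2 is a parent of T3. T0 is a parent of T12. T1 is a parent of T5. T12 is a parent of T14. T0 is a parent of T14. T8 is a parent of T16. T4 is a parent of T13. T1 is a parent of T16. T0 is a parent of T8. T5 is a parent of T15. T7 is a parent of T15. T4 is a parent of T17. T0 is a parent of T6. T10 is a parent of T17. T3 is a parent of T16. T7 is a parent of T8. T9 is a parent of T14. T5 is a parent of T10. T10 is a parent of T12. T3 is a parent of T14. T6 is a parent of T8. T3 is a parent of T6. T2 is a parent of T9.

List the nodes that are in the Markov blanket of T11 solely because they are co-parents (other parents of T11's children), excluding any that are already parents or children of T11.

{T0, T4, T6, T9}

Children of T11: T12, T13.
  T12's other parents are T0, T6, T9, T10.
  T13's other parents are T3, T4, T6.
Excluding nodes already adjacent to T11 (T3, T10, T12, T13), the co-parent-only contribution is {T0, T4, T6, T9}.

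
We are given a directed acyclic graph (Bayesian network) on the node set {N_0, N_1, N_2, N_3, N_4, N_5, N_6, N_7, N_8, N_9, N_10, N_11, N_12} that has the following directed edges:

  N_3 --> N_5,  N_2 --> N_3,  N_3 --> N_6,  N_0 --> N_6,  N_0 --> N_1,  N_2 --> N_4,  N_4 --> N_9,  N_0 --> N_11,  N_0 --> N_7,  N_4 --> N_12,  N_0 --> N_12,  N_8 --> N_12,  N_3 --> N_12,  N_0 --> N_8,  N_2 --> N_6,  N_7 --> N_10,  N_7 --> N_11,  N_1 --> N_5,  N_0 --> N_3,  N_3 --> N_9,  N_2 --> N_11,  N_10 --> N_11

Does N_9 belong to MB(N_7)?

N_7's children: N_10, N_11.
Parents of N_7: N_0.
Parents of each child, excluding N_7:
  N_10: no additional parents.
  N_11's other parents are N_0, N_2, N_10.
MB(N_7) = {N_0, N_2, N_10, N_11}; N_9 is not in this set.

No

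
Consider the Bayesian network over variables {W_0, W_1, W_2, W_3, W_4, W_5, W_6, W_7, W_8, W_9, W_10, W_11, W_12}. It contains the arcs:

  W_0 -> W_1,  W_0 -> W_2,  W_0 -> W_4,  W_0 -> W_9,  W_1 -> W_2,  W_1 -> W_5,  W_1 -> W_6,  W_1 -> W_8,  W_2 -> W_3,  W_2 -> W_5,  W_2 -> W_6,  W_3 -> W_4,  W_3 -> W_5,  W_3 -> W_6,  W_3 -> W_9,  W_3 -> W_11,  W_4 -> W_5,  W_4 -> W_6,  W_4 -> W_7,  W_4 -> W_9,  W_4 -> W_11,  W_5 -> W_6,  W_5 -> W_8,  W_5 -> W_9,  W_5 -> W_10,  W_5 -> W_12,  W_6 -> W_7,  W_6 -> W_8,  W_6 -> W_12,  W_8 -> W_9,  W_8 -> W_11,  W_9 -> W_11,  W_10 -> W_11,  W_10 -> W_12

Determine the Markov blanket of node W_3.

{W_0, W_1, W_2, W_4, W_5, W_6, W_8, W_9, W_10, W_11}

W_3's children: W_4, W_5, W_6, W_9, W_11.
Parents of W_3: W_2.
Co-parents of W_3 (other parents of its children):
  W_4: W_0
  W_5: W_1, W_2, W_4
  W_6: W_1, W_2, W_4, W_5
  W_9: W_0, W_4, W_5, W_8
  W_11: W_4, W_8, W_9, W_10
Taking the union gives {W_0, W_1, W_2, W_4, W_5, W_6, W_8, W_9, W_10, W_11}.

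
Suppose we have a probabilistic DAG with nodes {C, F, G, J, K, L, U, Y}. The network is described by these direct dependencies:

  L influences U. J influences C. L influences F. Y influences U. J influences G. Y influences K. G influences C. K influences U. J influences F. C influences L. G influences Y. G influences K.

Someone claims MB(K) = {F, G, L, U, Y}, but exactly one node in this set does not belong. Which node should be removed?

F

K's parents: G, Y.
K's children: U.
Other parents of K's children:
  U's other parents are L, Y.
MB(K) = {G, L, U, Y}.
F is neither a parent, child, nor co-parent of K, so it does not belong.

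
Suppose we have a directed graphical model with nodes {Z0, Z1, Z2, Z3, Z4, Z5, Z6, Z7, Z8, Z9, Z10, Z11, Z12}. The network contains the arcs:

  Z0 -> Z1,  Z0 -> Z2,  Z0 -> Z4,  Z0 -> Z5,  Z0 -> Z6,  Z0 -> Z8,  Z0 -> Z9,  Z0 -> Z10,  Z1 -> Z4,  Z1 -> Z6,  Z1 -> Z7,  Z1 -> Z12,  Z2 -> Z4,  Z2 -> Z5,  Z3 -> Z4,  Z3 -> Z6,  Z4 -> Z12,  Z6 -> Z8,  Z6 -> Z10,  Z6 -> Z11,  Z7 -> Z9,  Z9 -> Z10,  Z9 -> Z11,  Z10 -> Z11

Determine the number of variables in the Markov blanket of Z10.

4

By definition, MB(Z10) is built from Z10's parents, Z10's children, and the co-parents of Z10.
Z10 has parents Z0, Z6, Z9.
Children of Z10: Z11.
For each child, the remaining parents (spouses of Z10):
  parents(Z11) \ {Z10} = {Z6, Z9}.
MB(Z10) = {Z0, Z6, Z9, Z11}, which has 4 nodes.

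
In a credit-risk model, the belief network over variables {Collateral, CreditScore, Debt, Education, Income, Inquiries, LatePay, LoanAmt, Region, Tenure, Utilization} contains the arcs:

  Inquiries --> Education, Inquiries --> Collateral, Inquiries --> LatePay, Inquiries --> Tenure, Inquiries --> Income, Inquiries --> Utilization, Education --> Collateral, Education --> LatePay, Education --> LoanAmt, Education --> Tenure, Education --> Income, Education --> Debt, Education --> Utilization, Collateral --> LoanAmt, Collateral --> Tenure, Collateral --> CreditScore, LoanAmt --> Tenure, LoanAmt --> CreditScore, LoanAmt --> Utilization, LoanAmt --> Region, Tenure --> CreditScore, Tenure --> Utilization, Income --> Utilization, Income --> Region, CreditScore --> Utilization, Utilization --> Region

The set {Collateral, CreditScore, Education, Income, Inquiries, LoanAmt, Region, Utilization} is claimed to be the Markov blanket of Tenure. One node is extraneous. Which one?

Region

Pa(Tenure) = {Collateral, Education, Inquiries, LoanAmt}.
Tenure has children CreditScore, Utilization.
Parents of each child, excluding Tenure:
  CreditScore: Collateral, LoanAmt
  Utilization: CreditScore, Education, Income, Inquiries, LoanAmt
MB(Tenure) = {Collateral, CreditScore, Education, Income, Inquiries, LoanAmt, Utilization}.
Region is neither a parent, child, nor co-parent of Tenure, so it does not belong.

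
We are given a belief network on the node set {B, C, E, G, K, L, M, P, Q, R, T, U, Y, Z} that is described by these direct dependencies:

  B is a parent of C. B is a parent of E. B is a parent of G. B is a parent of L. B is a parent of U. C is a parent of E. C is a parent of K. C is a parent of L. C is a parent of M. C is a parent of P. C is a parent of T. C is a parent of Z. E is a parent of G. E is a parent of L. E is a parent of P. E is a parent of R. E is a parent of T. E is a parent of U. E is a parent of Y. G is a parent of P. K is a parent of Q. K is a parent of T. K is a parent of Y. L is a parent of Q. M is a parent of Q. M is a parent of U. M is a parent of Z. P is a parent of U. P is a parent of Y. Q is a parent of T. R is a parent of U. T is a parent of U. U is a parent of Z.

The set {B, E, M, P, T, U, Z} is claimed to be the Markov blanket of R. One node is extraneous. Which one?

By definition, MB(R) is built from R's parents, R's children, and the co-parents of R.
Ch(R) = {U}.
Pa(R) = {E}.
For each child, the remaining parents (spouses of R):
  U's other parents are B, E, M, P, T.
MB(R) = {B, E, M, P, T, U}.
Z is neither a parent, child, nor co-parent of R, so it does not belong.

Z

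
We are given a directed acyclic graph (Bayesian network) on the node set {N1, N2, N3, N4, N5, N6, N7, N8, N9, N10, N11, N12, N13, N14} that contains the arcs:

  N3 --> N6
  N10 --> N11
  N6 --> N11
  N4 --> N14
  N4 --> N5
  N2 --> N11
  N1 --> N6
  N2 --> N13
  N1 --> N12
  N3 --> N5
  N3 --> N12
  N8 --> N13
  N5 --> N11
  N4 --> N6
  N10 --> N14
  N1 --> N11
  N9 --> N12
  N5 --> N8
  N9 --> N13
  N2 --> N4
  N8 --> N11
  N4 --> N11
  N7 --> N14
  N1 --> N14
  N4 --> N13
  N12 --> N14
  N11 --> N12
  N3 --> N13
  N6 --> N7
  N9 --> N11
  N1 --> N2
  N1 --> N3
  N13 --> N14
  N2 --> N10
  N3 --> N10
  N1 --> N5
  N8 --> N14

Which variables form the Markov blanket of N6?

{N1, N2, N3, N4, N5, N7, N8, N9, N10, N11}

N6's children: N7, N11.
Pa(N6) = {N1, N3, N4}.
Co-parents of N6 (other parents of its children):
  N7: no additional parents.
  parents(N11) \ {N6} = {N1, N2, N4, N5, N8, N9, N10}.
Taking the union gives {N1, N2, N3, N4, N5, N7, N8, N9, N10, N11}.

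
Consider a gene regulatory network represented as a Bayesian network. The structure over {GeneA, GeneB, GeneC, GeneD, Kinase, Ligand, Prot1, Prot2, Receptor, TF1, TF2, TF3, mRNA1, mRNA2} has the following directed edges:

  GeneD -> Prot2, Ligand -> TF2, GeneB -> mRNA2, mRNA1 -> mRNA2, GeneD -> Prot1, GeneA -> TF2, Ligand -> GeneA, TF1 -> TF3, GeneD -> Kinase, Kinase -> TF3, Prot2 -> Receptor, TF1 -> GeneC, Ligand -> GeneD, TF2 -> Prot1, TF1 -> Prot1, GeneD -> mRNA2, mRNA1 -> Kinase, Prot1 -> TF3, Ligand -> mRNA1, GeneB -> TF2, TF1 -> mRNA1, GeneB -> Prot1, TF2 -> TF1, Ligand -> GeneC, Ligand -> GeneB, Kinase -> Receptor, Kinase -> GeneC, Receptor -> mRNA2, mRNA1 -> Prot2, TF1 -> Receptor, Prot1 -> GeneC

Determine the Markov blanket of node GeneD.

Recall MB(v) = parents ∪ children ∪ spouses, where spouses are the other parents of v's children.
Parents of GeneD: Ligand.
GeneD's children: Kinase, Prot1, Prot2, mRNA2.
For each child, the remaining parents (spouses of GeneD):
  Prot1's other parents are GeneB, TF1, TF2.
  Kinase's other parent is mRNA1.
  parents(Prot2) \ {GeneD} = {mRNA1}.
  mRNA2 also has parents GeneB, Receptor, mRNA1.
MB(GeneD) = {GeneB, Kinase, Ligand, Prot1, Prot2, Receptor, TF1, TF2, mRNA1, mRNA2}.

{GeneB, Kinase, Ligand, Prot1, Prot2, Receptor, TF1, TF2, mRNA1, mRNA2}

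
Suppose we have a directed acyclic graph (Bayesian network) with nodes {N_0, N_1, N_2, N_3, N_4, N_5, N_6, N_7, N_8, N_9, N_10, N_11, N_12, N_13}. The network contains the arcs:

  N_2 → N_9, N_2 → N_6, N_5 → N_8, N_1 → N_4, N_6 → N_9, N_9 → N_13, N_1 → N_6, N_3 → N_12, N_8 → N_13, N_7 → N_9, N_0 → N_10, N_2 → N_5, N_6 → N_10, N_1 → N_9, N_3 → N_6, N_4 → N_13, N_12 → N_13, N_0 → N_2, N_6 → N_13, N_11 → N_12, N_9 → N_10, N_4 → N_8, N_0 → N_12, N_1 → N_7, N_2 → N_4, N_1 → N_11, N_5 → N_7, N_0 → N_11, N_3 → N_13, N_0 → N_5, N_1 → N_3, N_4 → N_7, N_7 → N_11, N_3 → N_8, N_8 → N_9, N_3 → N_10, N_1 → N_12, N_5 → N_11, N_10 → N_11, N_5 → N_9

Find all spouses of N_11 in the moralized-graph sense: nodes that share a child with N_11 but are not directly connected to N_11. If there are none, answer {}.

{N_3}

Children of N_11: N_12.
  N_12: N_0, N_1, N_3
Excluding nodes already adjacent to N_11 (N_0, N_1, N_5, N_7, N_10, N_12), the co-parent-only contribution is {N_3}.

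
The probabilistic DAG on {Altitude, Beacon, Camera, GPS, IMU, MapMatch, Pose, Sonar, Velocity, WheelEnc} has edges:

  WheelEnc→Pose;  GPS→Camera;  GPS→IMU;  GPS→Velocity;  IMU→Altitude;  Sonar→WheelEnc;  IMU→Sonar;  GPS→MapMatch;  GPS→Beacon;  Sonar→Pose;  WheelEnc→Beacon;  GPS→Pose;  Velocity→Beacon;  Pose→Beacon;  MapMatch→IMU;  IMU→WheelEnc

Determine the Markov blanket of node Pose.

{Beacon, GPS, Sonar, Velocity, WheelEnc}

Pose has child Beacon.
Parents of Pose: GPS, Sonar, WheelEnc.
For each child, the remaining parents (spouses of Pose):
  Beacon: GPS, Velocity, WheelEnc
Taking the union gives {Beacon, GPS, Sonar, Velocity, WheelEnc}.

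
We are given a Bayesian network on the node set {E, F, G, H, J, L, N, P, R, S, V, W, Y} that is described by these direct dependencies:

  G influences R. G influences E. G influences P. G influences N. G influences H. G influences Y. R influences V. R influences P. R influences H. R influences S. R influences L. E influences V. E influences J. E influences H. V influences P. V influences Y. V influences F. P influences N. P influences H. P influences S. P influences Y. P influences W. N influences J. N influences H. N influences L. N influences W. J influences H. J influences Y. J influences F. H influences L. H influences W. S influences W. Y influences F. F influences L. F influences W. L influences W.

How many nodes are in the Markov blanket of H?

10

A node's Markov blanket = Pa ∪ Ch ∪ (parents of Ch other than the node itself).
Parents of H: E, G, J, N, P, R.
Children of H: L, W.
Parents of each child, excluding H:
  L's other parents are F, N, R.
  W's other parents are F, L, N, P, S.
MB(H) = {E, F, G, J, L, N, P, R, S, W}, which has 10 nodes.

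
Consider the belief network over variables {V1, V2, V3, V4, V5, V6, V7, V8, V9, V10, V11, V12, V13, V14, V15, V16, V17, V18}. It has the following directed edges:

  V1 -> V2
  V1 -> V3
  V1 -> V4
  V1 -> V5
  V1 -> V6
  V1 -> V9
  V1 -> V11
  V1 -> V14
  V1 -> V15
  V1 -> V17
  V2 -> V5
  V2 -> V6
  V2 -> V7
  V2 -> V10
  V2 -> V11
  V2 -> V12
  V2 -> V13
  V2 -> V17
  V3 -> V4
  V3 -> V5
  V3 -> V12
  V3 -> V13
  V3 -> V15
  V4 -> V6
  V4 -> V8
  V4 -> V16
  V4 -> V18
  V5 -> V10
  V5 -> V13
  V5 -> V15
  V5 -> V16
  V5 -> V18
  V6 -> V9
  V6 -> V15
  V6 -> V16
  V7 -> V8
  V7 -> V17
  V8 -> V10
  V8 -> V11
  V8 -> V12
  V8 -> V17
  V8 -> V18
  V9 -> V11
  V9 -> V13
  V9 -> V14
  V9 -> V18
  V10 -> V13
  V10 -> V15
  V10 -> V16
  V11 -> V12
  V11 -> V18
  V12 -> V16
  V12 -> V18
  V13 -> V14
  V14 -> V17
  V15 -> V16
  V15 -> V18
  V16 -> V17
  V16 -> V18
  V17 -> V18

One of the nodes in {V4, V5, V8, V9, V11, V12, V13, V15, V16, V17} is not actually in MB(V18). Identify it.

V18's parents: V4, V5, V8, V9, V11, V12, V15, V16, V17.
Ch(V18) = {}.
V18 has no children, so there are no co-parents.
MB(V18) = {V4, V5, V8, V9, V11, V12, V15, V16, V17}.
V13 is neither a parent, child, nor co-parent of V18, so it does not belong.

V13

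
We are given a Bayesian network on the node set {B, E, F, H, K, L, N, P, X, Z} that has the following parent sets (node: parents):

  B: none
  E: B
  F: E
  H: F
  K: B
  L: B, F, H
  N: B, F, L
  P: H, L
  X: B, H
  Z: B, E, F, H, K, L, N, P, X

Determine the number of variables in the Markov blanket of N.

9

Parents of N: B, F, L.
Ch(N) = {Z}.
Parents of each child, excluding N:
  parents(Z) \ {N} = {B, E, F, H, K, L, P, X}.
MB(N) = {B, E, F, H, K, L, P, X, Z}, which has 9 nodes.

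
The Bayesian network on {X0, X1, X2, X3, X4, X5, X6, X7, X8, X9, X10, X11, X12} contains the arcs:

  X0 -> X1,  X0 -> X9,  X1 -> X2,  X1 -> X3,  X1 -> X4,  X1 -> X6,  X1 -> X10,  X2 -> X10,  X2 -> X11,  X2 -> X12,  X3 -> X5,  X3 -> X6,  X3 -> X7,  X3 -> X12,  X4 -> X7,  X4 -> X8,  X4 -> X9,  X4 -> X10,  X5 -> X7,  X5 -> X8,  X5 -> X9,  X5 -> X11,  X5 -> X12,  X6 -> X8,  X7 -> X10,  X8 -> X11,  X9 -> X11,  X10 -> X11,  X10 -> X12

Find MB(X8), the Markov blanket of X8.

{X2, X4, X5, X6, X9, X10, X11}

A node's Markov blanket = Pa ∪ Ch ∪ (parents of Ch other than the node itself).
Children of X8: X11.
X8 has parents X4, X5, X6.
Parents of each child, excluding X8:
  X11: X2, X5, X9, X10
So the Markov blanket of X8 is {X2, X4, X5, X6, X9, X10, X11}.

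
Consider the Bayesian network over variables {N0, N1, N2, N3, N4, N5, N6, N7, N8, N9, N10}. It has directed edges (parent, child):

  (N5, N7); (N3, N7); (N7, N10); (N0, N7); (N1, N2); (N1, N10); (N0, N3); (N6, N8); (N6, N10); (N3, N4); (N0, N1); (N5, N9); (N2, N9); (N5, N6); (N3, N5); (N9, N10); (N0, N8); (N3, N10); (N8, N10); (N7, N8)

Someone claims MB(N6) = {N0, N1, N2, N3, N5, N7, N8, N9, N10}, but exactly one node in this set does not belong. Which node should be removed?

N2

N6 has children N8, N10.
Parents of N6: N5.
Other parents of N6's children:
  N8 also has parents N0, N7.
  N10's other parents are N1, N3, N7, N8, N9.
MB(N6) = {N0, N1, N3, N5, N7, N8, N9, N10}.
N2 is neither a parent, child, nor co-parent of N6, so it does not belong.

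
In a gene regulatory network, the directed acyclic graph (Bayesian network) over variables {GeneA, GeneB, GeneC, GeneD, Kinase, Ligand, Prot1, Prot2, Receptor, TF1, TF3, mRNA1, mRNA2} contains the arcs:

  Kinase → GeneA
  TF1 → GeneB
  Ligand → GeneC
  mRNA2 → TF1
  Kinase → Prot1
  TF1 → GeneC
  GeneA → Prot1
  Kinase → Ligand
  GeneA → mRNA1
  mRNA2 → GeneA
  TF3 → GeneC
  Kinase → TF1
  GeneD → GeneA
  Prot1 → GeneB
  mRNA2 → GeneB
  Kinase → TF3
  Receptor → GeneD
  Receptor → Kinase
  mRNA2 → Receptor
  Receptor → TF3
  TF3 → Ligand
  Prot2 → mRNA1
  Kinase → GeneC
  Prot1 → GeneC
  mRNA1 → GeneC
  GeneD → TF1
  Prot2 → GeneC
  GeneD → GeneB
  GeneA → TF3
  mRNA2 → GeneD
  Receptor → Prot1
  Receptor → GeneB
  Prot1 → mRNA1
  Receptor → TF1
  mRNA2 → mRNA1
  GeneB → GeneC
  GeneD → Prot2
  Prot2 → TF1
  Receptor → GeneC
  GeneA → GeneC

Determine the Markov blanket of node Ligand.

{GeneA, GeneB, GeneC, Kinase, Prot1, Prot2, Receptor, TF1, TF3, mRNA1}

By definition, MB(Ligand) is built from Ligand's parents, Ligand's children, and the co-parents of Ligand.
Ligand's parents: Kinase, TF3.
Children of Ligand: GeneC.
Co-parents of Ligand (other parents of its children):
  GeneC: GeneA, GeneB, Kinase, Prot1, Prot2, Receptor, TF1, TF3, mRNA1
Taking the union gives {GeneA, GeneB, GeneC, Kinase, Prot1, Prot2, Receptor, TF1, TF3, mRNA1}.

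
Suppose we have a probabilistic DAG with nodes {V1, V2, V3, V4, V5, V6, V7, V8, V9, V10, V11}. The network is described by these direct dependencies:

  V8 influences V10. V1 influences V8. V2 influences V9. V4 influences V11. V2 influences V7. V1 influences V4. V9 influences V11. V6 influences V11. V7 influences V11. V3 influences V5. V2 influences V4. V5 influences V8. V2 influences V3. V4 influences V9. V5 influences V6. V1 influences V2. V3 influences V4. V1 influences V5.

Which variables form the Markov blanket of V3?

{V1, V2, V4, V5}

By definition, MB(V3) is built from V3's parents, V3's children, and the co-parents of V3.
Ch(V3) = {V4, V5}.
V3 has parent V2.
Parents of each child, excluding V3:
  parents(V4) \ {V3} = {V1, V2}.
  parents(V5) \ {V3} = {V1}.
MB(V3) = {V1, V2, V4, V5}.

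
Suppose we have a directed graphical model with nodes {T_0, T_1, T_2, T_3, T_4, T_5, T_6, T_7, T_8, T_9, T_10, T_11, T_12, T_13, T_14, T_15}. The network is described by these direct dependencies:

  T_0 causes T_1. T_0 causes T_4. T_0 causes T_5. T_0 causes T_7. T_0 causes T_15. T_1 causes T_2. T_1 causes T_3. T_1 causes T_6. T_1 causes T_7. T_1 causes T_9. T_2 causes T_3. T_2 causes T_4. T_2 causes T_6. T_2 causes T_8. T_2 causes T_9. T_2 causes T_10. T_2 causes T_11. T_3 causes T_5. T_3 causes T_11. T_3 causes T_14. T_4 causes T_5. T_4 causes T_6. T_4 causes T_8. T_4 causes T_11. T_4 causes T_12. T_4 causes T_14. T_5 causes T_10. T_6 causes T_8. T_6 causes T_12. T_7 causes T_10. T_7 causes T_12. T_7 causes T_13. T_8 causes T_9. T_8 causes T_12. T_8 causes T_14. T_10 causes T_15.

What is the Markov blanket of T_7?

The Markov blanket of a node is its parents, its children, and the other parents of its children.
Ch(T_7) = {T_10, T_12, T_13}.
T_7 has parents T_0, T_1.
Other parents of T_7's children:
  T_10: T_2, T_5
  T_12: T_4, T_6, T_8
  T_13: —
MB(T_7) = {T_0, T_1, T_2, T_4, T_5, T_6, T_8, T_10, T_12, T_13}.

{T_0, T_1, T_2, T_4, T_5, T_6, T_8, T_10, T_12, T_13}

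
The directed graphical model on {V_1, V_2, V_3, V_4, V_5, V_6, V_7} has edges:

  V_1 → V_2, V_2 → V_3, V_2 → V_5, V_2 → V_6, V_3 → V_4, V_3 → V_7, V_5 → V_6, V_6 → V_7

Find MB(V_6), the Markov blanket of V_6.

By definition, MB(V_6) is built from V_6's parents, V_6's children, and the co-parents of V_6.
Ch(V_6) = {V_7}.
V_6 has parents V_2, V_5.
Parents of each child, excluding V_6:
  V_7: V_3
Taking the union gives {V_2, V_3, V_5, V_7}.

{V_2, V_3, V_5, V_7}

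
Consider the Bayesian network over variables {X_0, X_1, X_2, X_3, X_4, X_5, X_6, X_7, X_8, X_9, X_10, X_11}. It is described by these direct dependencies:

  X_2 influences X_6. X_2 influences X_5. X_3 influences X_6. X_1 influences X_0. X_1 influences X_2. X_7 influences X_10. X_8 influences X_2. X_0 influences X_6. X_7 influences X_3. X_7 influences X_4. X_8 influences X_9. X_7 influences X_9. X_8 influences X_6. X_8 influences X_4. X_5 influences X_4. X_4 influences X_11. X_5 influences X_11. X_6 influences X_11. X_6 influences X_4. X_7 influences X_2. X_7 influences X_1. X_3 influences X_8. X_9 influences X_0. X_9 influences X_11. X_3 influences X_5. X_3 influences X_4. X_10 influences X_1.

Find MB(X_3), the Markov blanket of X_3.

{X_0, X_2, X_4, X_5, X_6, X_7, X_8}

A node's Markov blanket = Pa ∪ Ch ∪ (parents of Ch other than the node itself).
Parents of X_3: X_7.
X_3 has children X_4, X_5, X_6, X_8.
Parents of each child, excluding X_3:
  X_8: no additional parents.
  X_5 also has parent X_2.
  parents(X_6) \ {X_3} = {X_0, X_2, X_8}.
  X_4's other parents are X_5, X_6, X_7, X_8.
MB(X_3) = {X_0, X_2, X_4, X_5, X_6, X_7, X_8}.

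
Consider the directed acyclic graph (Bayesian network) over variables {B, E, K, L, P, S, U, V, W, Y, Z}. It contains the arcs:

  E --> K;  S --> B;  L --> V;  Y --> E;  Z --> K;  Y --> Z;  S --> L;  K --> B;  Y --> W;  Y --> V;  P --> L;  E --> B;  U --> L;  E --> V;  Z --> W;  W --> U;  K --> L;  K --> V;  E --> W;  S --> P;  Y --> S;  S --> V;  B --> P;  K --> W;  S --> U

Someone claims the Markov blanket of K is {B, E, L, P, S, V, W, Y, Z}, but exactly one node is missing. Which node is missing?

By definition, MB(K) is built from K's parents, K's children, and the co-parents of K.
Pa(K) = {E, Z}.
Ch(K) = {B, L, V, W}.
Other parents of K's children:
  W's other parents are E, Y, Z.
  B also has parents E, S.
  L also has parents P, S, U.
  V also has parents E, L, S, Y.
MB(K) = {B, E, L, P, S, U, V, W, Y, Z}.
Comparing with the claimed set, U is missing.

U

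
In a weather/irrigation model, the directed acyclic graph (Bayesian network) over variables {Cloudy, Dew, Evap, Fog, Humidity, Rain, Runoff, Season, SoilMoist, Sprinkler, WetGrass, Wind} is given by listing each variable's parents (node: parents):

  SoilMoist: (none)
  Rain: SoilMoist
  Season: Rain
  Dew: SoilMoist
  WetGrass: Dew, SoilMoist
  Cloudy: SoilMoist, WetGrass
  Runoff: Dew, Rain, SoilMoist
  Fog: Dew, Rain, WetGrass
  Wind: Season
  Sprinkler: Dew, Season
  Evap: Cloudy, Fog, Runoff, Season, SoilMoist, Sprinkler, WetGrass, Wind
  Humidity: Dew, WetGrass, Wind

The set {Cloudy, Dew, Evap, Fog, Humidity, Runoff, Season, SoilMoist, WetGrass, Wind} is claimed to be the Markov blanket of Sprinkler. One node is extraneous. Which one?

Humidity

A node's Markov blanket = Pa ∪ Ch ∪ (parents of Ch other than the node itself).
Parents of Sprinkler: Dew, Season.
Sprinkler's children: Evap.
For each child, the remaining parents (spouses of Sprinkler):
  Evap also has parents Cloudy, Fog, Runoff, Season, SoilMoist, WetGrass, Wind.
MB(Sprinkler) = {Cloudy, Dew, Evap, Fog, Runoff, Season, SoilMoist, WetGrass, Wind}.
Humidity is neither a parent, child, nor co-parent of Sprinkler, so it does not belong.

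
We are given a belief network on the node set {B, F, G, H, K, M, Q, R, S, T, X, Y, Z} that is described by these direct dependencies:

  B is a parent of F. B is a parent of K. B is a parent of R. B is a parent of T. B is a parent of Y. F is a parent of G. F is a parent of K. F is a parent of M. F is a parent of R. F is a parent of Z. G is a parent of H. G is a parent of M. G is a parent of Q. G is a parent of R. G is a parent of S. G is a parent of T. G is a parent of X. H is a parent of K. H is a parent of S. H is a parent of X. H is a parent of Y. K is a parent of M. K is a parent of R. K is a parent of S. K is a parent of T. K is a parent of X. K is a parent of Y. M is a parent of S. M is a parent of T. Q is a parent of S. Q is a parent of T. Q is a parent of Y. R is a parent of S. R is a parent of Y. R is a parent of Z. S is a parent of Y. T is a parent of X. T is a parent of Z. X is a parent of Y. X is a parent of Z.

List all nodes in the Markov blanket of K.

A node's Markov blanket = Pa ∪ Ch ∪ (parents of Ch other than the node itself).
Parents of K: B, F, H.
K has children M, R, S, T, X, Y.
Other parents of K's children:
  M: F, G
  R: B, F, G
  S: G, H, M, Q, R
  T: B, G, M, Q
  X: G, H, T
  Y: B, H, Q, R, S, X
Taking the union gives {B, F, G, H, M, Q, R, S, T, X, Y}.

{B, F, G, H, M, Q, R, S, T, X, Y}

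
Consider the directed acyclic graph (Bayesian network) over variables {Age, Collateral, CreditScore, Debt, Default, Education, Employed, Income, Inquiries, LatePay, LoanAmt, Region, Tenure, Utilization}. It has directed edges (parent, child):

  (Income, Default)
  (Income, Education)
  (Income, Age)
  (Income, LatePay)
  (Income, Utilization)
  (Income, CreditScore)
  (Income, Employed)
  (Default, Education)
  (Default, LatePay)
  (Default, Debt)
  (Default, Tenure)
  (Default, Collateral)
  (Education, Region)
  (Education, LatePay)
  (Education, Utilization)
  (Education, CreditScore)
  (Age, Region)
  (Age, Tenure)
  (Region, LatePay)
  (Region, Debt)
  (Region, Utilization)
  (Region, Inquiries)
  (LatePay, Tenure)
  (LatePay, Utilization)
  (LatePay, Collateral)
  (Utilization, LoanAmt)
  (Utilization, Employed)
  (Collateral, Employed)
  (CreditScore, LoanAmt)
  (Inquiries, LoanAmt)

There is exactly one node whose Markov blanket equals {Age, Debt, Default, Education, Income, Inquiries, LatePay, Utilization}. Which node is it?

The target node must have every member of {Age, Debt, Default, Education, Income, Inquiries, LatePay, Utilization} as a parent, child, or co-parent, and no others.
Parents of Region: Age, Education; children: Debt, Inquiries, LatePay, Utilization; co-parents: Default, Education, Income, LatePay.
These exactly cover the given set, so the node is Region.

Region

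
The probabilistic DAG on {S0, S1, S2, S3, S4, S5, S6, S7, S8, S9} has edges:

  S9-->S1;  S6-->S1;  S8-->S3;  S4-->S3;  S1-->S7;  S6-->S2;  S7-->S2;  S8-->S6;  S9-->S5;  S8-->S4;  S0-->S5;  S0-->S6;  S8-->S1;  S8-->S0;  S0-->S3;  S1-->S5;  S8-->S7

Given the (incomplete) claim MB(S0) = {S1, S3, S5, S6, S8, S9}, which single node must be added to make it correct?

S4

Pa(S0) = {S8}.
S0's children: S3, S5, S6.
Parents of each child, excluding S0:
  S6's other parent is S8.
  parents(S3) \ {S0} = {S4, S8}.
  S5 also has parents S1, S9.
MB(S0) = {S1, S3, S4, S5, S6, S8, S9}.
Comparing with the claimed set, S4 is missing.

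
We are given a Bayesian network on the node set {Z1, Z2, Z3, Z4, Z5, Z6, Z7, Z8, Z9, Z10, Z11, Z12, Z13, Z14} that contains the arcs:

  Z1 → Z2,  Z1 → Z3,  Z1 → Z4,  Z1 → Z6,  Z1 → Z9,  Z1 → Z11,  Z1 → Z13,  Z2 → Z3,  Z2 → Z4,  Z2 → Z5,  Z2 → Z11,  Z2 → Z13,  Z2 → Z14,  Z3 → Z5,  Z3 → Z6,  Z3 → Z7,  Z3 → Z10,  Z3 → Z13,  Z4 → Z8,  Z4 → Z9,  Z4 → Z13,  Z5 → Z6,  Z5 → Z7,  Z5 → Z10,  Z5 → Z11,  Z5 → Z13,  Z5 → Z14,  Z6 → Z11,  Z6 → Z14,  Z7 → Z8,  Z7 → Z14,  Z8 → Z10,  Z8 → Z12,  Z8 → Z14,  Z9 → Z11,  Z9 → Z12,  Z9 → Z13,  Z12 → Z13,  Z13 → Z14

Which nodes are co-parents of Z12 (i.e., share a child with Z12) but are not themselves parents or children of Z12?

Children of Z12: Z13.
  Z13: Z1, Z2, Z3, Z4, Z5, Z9
Excluding nodes already adjacent to Z12 (Z8, Z9, Z13), the co-parent-only contribution is {Z1, Z2, Z3, Z4, Z5}.

{Z1, Z2, Z3, Z4, Z5}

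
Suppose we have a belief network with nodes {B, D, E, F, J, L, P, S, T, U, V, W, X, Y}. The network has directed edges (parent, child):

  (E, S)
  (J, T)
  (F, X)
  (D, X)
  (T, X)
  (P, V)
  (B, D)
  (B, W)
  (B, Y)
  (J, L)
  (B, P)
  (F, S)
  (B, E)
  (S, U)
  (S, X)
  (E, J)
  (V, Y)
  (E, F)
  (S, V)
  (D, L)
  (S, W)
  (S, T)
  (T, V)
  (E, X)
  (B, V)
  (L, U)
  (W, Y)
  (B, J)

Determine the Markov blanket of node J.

A node's Markov blanket = Pa ∪ Ch ∪ (parents of Ch other than the node itself).
J's parents: B, E.
Children of J: L, T.
Co-parents of J (other parents of its children):
  parents(L) \ {J} = {D}.
  T's other parent is S.
MB(J) = {B, D, E, L, S, T}.

{B, D, E, L, S, T}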